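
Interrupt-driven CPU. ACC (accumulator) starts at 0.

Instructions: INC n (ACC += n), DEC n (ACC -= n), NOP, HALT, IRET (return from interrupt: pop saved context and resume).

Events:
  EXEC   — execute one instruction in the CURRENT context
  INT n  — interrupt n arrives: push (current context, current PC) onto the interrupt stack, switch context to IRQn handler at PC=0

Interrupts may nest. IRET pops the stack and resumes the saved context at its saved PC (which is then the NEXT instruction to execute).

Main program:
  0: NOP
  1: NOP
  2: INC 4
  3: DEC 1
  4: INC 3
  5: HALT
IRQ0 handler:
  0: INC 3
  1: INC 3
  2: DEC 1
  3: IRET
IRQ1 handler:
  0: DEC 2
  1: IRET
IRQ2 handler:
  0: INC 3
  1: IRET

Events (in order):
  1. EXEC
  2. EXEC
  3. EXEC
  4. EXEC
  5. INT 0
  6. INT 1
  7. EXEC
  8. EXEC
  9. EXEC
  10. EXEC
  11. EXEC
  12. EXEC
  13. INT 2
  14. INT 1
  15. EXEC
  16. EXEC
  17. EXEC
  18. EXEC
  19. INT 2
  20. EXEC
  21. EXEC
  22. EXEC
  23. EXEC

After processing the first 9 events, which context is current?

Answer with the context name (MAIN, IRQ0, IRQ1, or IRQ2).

Answer: IRQ0

Derivation:
Event 1 (EXEC): [MAIN] PC=0: NOP
Event 2 (EXEC): [MAIN] PC=1: NOP
Event 3 (EXEC): [MAIN] PC=2: INC 4 -> ACC=4
Event 4 (EXEC): [MAIN] PC=3: DEC 1 -> ACC=3
Event 5 (INT 0): INT 0 arrives: push (MAIN, PC=4), enter IRQ0 at PC=0 (depth now 1)
Event 6 (INT 1): INT 1 arrives: push (IRQ0, PC=0), enter IRQ1 at PC=0 (depth now 2)
Event 7 (EXEC): [IRQ1] PC=0: DEC 2 -> ACC=1
Event 8 (EXEC): [IRQ1] PC=1: IRET -> resume IRQ0 at PC=0 (depth now 1)
Event 9 (EXEC): [IRQ0] PC=0: INC 3 -> ACC=4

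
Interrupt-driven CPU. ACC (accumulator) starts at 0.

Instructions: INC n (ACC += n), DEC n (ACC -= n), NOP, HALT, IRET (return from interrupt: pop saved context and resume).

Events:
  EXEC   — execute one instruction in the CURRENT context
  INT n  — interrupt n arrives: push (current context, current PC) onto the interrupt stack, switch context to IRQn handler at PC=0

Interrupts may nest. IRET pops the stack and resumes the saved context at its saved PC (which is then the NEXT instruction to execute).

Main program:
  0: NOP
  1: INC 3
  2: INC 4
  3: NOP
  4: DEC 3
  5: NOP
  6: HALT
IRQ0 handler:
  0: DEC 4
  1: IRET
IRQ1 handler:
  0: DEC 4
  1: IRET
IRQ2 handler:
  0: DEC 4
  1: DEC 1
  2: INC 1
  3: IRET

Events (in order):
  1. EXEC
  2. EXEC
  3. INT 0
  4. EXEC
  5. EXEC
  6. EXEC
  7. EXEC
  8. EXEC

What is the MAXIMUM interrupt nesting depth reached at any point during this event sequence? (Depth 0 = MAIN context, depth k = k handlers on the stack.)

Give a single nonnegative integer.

Answer: 1

Derivation:
Event 1 (EXEC): [MAIN] PC=0: NOP [depth=0]
Event 2 (EXEC): [MAIN] PC=1: INC 3 -> ACC=3 [depth=0]
Event 3 (INT 0): INT 0 arrives: push (MAIN, PC=2), enter IRQ0 at PC=0 (depth now 1) [depth=1]
Event 4 (EXEC): [IRQ0] PC=0: DEC 4 -> ACC=-1 [depth=1]
Event 5 (EXEC): [IRQ0] PC=1: IRET -> resume MAIN at PC=2 (depth now 0) [depth=0]
Event 6 (EXEC): [MAIN] PC=2: INC 4 -> ACC=3 [depth=0]
Event 7 (EXEC): [MAIN] PC=3: NOP [depth=0]
Event 8 (EXEC): [MAIN] PC=4: DEC 3 -> ACC=0 [depth=0]
Max depth observed: 1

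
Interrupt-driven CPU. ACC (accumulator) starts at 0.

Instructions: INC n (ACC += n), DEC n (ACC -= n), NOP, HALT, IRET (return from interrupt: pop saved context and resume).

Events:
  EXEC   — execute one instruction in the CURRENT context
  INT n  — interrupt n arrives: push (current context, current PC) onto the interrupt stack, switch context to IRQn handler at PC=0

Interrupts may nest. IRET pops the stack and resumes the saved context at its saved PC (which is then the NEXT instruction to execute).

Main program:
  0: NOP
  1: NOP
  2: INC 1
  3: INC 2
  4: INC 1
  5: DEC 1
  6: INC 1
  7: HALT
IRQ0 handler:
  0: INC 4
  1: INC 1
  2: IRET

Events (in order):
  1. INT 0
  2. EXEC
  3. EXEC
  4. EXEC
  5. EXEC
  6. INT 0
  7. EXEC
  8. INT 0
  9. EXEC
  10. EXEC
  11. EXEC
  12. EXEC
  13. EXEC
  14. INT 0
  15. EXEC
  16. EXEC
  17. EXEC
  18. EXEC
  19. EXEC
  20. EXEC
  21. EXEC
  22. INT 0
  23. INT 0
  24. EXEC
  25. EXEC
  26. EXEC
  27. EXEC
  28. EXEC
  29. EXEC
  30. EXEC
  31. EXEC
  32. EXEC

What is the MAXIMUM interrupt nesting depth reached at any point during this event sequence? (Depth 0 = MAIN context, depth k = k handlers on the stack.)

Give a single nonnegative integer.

Answer: 2

Derivation:
Event 1 (INT 0): INT 0 arrives: push (MAIN, PC=0), enter IRQ0 at PC=0 (depth now 1) [depth=1]
Event 2 (EXEC): [IRQ0] PC=0: INC 4 -> ACC=4 [depth=1]
Event 3 (EXEC): [IRQ0] PC=1: INC 1 -> ACC=5 [depth=1]
Event 4 (EXEC): [IRQ0] PC=2: IRET -> resume MAIN at PC=0 (depth now 0) [depth=0]
Event 5 (EXEC): [MAIN] PC=0: NOP [depth=0]
Event 6 (INT 0): INT 0 arrives: push (MAIN, PC=1), enter IRQ0 at PC=0 (depth now 1) [depth=1]
Event 7 (EXEC): [IRQ0] PC=0: INC 4 -> ACC=9 [depth=1]
Event 8 (INT 0): INT 0 arrives: push (IRQ0, PC=1), enter IRQ0 at PC=0 (depth now 2) [depth=2]
Event 9 (EXEC): [IRQ0] PC=0: INC 4 -> ACC=13 [depth=2]
Event 10 (EXEC): [IRQ0] PC=1: INC 1 -> ACC=14 [depth=2]
Event 11 (EXEC): [IRQ0] PC=2: IRET -> resume IRQ0 at PC=1 (depth now 1) [depth=1]
Event 12 (EXEC): [IRQ0] PC=1: INC 1 -> ACC=15 [depth=1]
Event 13 (EXEC): [IRQ0] PC=2: IRET -> resume MAIN at PC=1 (depth now 0) [depth=0]
Event 14 (INT 0): INT 0 arrives: push (MAIN, PC=1), enter IRQ0 at PC=0 (depth now 1) [depth=1]
Event 15 (EXEC): [IRQ0] PC=0: INC 4 -> ACC=19 [depth=1]
Event 16 (EXEC): [IRQ0] PC=1: INC 1 -> ACC=20 [depth=1]
Event 17 (EXEC): [IRQ0] PC=2: IRET -> resume MAIN at PC=1 (depth now 0) [depth=0]
Event 18 (EXEC): [MAIN] PC=1: NOP [depth=0]
Event 19 (EXEC): [MAIN] PC=2: INC 1 -> ACC=21 [depth=0]
Event 20 (EXEC): [MAIN] PC=3: INC 2 -> ACC=23 [depth=0]
Event 21 (EXEC): [MAIN] PC=4: INC 1 -> ACC=24 [depth=0]
Event 22 (INT 0): INT 0 arrives: push (MAIN, PC=5), enter IRQ0 at PC=0 (depth now 1) [depth=1]
Event 23 (INT 0): INT 0 arrives: push (IRQ0, PC=0), enter IRQ0 at PC=0 (depth now 2) [depth=2]
Event 24 (EXEC): [IRQ0] PC=0: INC 4 -> ACC=28 [depth=2]
Event 25 (EXEC): [IRQ0] PC=1: INC 1 -> ACC=29 [depth=2]
Event 26 (EXEC): [IRQ0] PC=2: IRET -> resume IRQ0 at PC=0 (depth now 1) [depth=1]
Event 27 (EXEC): [IRQ0] PC=0: INC 4 -> ACC=33 [depth=1]
Event 28 (EXEC): [IRQ0] PC=1: INC 1 -> ACC=34 [depth=1]
Event 29 (EXEC): [IRQ0] PC=2: IRET -> resume MAIN at PC=5 (depth now 0) [depth=0]
Event 30 (EXEC): [MAIN] PC=5: DEC 1 -> ACC=33 [depth=0]
Event 31 (EXEC): [MAIN] PC=6: INC 1 -> ACC=34 [depth=0]
Event 32 (EXEC): [MAIN] PC=7: HALT [depth=0]
Max depth observed: 2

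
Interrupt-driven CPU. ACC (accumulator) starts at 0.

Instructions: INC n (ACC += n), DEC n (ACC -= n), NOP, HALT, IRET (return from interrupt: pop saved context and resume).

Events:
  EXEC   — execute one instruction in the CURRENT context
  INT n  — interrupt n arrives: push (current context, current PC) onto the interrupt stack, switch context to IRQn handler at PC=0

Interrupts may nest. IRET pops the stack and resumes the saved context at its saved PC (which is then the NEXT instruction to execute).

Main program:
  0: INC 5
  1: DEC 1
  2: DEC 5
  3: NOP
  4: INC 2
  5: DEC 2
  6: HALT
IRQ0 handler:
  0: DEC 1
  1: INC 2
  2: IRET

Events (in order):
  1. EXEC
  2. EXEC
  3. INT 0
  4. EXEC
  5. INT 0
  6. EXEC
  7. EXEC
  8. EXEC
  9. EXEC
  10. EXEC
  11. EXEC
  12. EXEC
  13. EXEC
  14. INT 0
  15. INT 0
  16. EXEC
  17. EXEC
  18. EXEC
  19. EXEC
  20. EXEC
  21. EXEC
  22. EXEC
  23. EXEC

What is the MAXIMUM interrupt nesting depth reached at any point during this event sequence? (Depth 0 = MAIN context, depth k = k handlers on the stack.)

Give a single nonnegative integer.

Event 1 (EXEC): [MAIN] PC=0: INC 5 -> ACC=5 [depth=0]
Event 2 (EXEC): [MAIN] PC=1: DEC 1 -> ACC=4 [depth=0]
Event 3 (INT 0): INT 0 arrives: push (MAIN, PC=2), enter IRQ0 at PC=0 (depth now 1) [depth=1]
Event 4 (EXEC): [IRQ0] PC=0: DEC 1 -> ACC=3 [depth=1]
Event 5 (INT 0): INT 0 arrives: push (IRQ0, PC=1), enter IRQ0 at PC=0 (depth now 2) [depth=2]
Event 6 (EXEC): [IRQ0] PC=0: DEC 1 -> ACC=2 [depth=2]
Event 7 (EXEC): [IRQ0] PC=1: INC 2 -> ACC=4 [depth=2]
Event 8 (EXEC): [IRQ0] PC=2: IRET -> resume IRQ0 at PC=1 (depth now 1) [depth=1]
Event 9 (EXEC): [IRQ0] PC=1: INC 2 -> ACC=6 [depth=1]
Event 10 (EXEC): [IRQ0] PC=2: IRET -> resume MAIN at PC=2 (depth now 0) [depth=0]
Event 11 (EXEC): [MAIN] PC=2: DEC 5 -> ACC=1 [depth=0]
Event 12 (EXEC): [MAIN] PC=3: NOP [depth=0]
Event 13 (EXEC): [MAIN] PC=4: INC 2 -> ACC=3 [depth=0]
Event 14 (INT 0): INT 0 arrives: push (MAIN, PC=5), enter IRQ0 at PC=0 (depth now 1) [depth=1]
Event 15 (INT 0): INT 0 arrives: push (IRQ0, PC=0), enter IRQ0 at PC=0 (depth now 2) [depth=2]
Event 16 (EXEC): [IRQ0] PC=0: DEC 1 -> ACC=2 [depth=2]
Event 17 (EXEC): [IRQ0] PC=1: INC 2 -> ACC=4 [depth=2]
Event 18 (EXEC): [IRQ0] PC=2: IRET -> resume IRQ0 at PC=0 (depth now 1) [depth=1]
Event 19 (EXEC): [IRQ0] PC=0: DEC 1 -> ACC=3 [depth=1]
Event 20 (EXEC): [IRQ0] PC=1: INC 2 -> ACC=5 [depth=1]
Event 21 (EXEC): [IRQ0] PC=2: IRET -> resume MAIN at PC=5 (depth now 0) [depth=0]
Event 22 (EXEC): [MAIN] PC=5: DEC 2 -> ACC=3 [depth=0]
Event 23 (EXEC): [MAIN] PC=6: HALT [depth=0]
Max depth observed: 2

Answer: 2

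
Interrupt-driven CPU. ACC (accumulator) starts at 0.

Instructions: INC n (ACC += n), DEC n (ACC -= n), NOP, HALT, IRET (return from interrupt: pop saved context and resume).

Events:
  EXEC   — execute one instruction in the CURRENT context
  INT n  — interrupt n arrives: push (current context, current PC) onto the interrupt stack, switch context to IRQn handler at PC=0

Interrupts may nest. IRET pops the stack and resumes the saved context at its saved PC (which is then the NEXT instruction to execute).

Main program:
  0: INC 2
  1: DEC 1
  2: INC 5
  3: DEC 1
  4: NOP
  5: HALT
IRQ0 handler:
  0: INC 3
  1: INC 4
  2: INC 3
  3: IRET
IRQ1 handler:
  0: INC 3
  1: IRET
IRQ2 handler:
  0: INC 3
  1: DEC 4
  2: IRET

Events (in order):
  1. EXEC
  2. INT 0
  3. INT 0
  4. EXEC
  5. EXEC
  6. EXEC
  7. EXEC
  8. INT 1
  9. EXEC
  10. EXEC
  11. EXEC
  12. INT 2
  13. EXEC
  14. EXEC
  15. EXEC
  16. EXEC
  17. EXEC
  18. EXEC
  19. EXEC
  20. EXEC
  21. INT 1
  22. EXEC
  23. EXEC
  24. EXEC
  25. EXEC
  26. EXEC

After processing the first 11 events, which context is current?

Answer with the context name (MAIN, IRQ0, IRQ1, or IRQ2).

Answer: IRQ0

Derivation:
Event 1 (EXEC): [MAIN] PC=0: INC 2 -> ACC=2
Event 2 (INT 0): INT 0 arrives: push (MAIN, PC=1), enter IRQ0 at PC=0 (depth now 1)
Event 3 (INT 0): INT 0 arrives: push (IRQ0, PC=0), enter IRQ0 at PC=0 (depth now 2)
Event 4 (EXEC): [IRQ0] PC=0: INC 3 -> ACC=5
Event 5 (EXEC): [IRQ0] PC=1: INC 4 -> ACC=9
Event 6 (EXEC): [IRQ0] PC=2: INC 3 -> ACC=12
Event 7 (EXEC): [IRQ0] PC=3: IRET -> resume IRQ0 at PC=0 (depth now 1)
Event 8 (INT 1): INT 1 arrives: push (IRQ0, PC=0), enter IRQ1 at PC=0 (depth now 2)
Event 9 (EXEC): [IRQ1] PC=0: INC 3 -> ACC=15
Event 10 (EXEC): [IRQ1] PC=1: IRET -> resume IRQ0 at PC=0 (depth now 1)
Event 11 (EXEC): [IRQ0] PC=0: INC 3 -> ACC=18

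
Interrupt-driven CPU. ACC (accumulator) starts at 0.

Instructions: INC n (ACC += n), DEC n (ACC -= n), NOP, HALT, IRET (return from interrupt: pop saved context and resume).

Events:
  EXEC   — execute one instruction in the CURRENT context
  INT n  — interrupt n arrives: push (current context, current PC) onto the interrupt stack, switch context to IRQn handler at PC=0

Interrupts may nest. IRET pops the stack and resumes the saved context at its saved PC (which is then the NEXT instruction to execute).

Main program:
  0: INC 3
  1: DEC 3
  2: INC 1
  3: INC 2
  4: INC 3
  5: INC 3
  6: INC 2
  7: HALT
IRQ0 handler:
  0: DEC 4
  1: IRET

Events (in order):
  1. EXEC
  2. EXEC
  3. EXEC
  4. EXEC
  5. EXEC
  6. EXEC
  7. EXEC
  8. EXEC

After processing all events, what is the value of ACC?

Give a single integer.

Event 1 (EXEC): [MAIN] PC=0: INC 3 -> ACC=3
Event 2 (EXEC): [MAIN] PC=1: DEC 3 -> ACC=0
Event 3 (EXEC): [MAIN] PC=2: INC 1 -> ACC=1
Event 4 (EXEC): [MAIN] PC=3: INC 2 -> ACC=3
Event 5 (EXEC): [MAIN] PC=4: INC 3 -> ACC=6
Event 6 (EXEC): [MAIN] PC=5: INC 3 -> ACC=9
Event 7 (EXEC): [MAIN] PC=6: INC 2 -> ACC=11
Event 8 (EXEC): [MAIN] PC=7: HALT

Answer: 11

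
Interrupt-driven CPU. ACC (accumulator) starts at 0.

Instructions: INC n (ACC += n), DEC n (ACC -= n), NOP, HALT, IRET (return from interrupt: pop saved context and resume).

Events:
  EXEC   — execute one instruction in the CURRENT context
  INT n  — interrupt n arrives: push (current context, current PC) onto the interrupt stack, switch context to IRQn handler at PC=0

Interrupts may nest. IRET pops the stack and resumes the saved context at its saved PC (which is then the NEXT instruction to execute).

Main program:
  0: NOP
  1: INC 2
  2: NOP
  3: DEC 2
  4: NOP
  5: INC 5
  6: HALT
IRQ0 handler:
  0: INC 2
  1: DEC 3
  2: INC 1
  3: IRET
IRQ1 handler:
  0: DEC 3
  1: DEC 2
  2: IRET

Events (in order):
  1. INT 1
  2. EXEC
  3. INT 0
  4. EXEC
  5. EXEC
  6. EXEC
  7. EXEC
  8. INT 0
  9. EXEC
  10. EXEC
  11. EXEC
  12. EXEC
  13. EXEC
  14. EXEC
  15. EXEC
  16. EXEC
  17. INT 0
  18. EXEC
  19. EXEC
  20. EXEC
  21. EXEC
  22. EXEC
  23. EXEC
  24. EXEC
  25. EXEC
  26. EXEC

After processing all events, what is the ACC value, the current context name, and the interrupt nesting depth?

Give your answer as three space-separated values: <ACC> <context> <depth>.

Answer: 0 MAIN 0

Derivation:
Event 1 (INT 1): INT 1 arrives: push (MAIN, PC=0), enter IRQ1 at PC=0 (depth now 1)
Event 2 (EXEC): [IRQ1] PC=0: DEC 3 -> ACC=-3
Event 3 (INT 0): INT 0 arrives: push (IRQ1, PC=1), enter IRQ0 at PC=0 (depth now 2)
Event 4 (EXEC): [IRQ0] PC=0: INC 2 -> ACC=-1
Event 5 (EXEC): [IRQ0] PC=1: DEC 3 -> ACC=-4
Event 6 (EXEC): [IRQ0] PC=2: INC 1 -> ACC=-3
Event 7 (EXEC): [IRQ0] PC=3: IRET -> resume IRQ1 at PC=1 (depth now 1)
Event 8 (INT 0): INT 0 arrives: push (IRQ1, PC=1), enter IRQ0 at PC=0 (depth now 2)
Event 9 (EXEC): [IRQ0] PC=0: INC 2 -> ACC=-1
Event 10 (EXEC): [IRQ0] PC=1: DEC 3 -> ACC=-4
Event 11 (EXEC): [IRQ0] PC=2: INC 1 -> ACC=-3
Event 12 (EXEC): [IRQ0] PC=3: IRET -> resume IRQ1 at PC=1 (depth now 1)
Event 13 (EXEC): [IRQ1] PC=1: DEC 2 -> ACC=-5
Event 14 (EXEC): [IRQ1] PC=2: IRET -> resume MAIN at PC=0 (depth now 0)
Event 15 (EXEC): [MAIN] PC=0: NOP
Event 16 (EXEC): [MAIN] PC=1: INC 2 -> ACC=-3
Event 17 (INT 0): INT 0 arrives: push (MAIN, PC=2), enter IRQ0 at PC=0 (depth now 1)
Event 18 (EXEC): [IRQ0] PC=0: INC 2 -> ACC=-1
Event 19 (EXEC): [IRQ0] PC=1: DEC 3 -> ACC=-4
Event 20 (EXEC): [IRQ0] PC=2: INC 1 -> ACC=-3
Event 21 (EXEC): [IRQ0] PC=3: IRET -> resume MAIN at PC=2 (depth now 0)
Event 22 (EXEC): [MAIN] PC=2: NOP
Event 23 (EXEC): [MAIN] PC=3: DEC 2 -> ACC=-5
Event 24 (EXEC): [MAIN] PC=4: NOP
Event 25 (EXEC): [MAIN] PC=5: INC 5 -> ACC=0
Event 26 (EXEC): [MAIN] PC=6: HALT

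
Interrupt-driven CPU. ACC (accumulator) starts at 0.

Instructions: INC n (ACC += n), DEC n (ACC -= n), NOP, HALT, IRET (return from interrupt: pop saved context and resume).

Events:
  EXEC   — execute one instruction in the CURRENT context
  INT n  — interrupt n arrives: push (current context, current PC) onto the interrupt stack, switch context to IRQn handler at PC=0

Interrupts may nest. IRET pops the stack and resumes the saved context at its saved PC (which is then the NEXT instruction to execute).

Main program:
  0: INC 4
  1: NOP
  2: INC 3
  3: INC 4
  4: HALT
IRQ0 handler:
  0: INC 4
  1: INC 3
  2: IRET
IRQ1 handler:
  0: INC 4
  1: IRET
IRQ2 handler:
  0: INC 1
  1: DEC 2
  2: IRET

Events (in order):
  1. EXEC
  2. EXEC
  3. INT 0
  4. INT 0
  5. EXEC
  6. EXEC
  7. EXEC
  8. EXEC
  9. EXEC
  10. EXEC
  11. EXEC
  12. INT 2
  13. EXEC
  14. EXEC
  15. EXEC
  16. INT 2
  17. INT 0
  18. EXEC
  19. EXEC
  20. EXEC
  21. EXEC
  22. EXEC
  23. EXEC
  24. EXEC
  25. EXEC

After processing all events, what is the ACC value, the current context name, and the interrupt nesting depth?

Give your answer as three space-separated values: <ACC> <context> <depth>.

Answer: 30 MAIN 0

Derivation:
Event 1 (EXEC): [MAIN] PC=0: INC 4 -> ACC=4
Event 2 (EXEC): [MAIN] PC=1: NOP
Event 3 (INT 0): INT 0 arrives: push (MAIN, PC=2), enter IRQ0 at PC=0 (depth now 1)
Event 4 (INT 0): INT 0 arrives: push (IRQ0, PC=0), enter IRQ0 at PC=0 (depth now 2)
Event 5 (EXEC): [IRQ0] PC=0: INC 4 -> ACC=8
Event 6 (EXEC): [IRQ0] PC=1: INC 3 -> ACC=11
Event 7 (EXEC): [IRQ0] PC=2: IRET -> resume IRQ0 at PC=0 (depth now 1)
Event 8 (EXEC): [IRQ0] PC=0: INC 4 -> ACC=15
Event 9 (EXEC): [IRQ0] PC=1: INC 3 -> ACC=18
Event 10 (EXEC): [IRQ0] PC=2: IRET -> resume MAIN at PC=2 (depth now 0)
Event 11 (EXEC): [MAIN] PC=2: INC 3 -> ACC=21
Event 12 (INT 2): INT 2 arrives: push (MAIN, PC=3), enter IRQ2 at PC=0 (depth now 1)
Event 13 (EXEC): [IRQ2] PC=0: INC 1 -> ACC=22
Event 14 (EXEC): [IRQ2] PC=1: DEC 2 -> ACC=20
Event 15 (EXEC): [IRQ2] PC=2: IRET -> resume MAIN at PC=3 (depth now 0)
Event 16 (INT 2): INT 2 arrives: push (MAIN, PC=3), enter IRQ2 at PC=0 (depth now 1)
Event 17 (INT 0): INT 0 arrives: push (IRQ2, PC=0), enter IRQ0 at PC=0 (depth now 2)
Event 18 (EXEC): [IRQ0] PC=0: INC 4 -> ACC=24
Event 19 (EXEC): [IRQ0] PC=1: INC 3 -> ACC=27
Event 20 (EXEC): [IRQ0] PC=2: IRET -> resume IRQ2 at PC=0 (depth now 1)
Event 21 (EXEC): [IRQ2] PC=0: INC 1 -> ACC=28
Event 22 (EXEC): [IRQ2] PC=1: DEC 2 -> ACC=26
Event 23 (EXEC): [IRQ2] PC=2: IRET -> resume MAIN at PC=3 (depth now 0)
Event 24 (EXEC): [MAIN] PC=3: INC 4 -> ACC=30
Event 25 (EXEC): [MAIN] PC=4: HALT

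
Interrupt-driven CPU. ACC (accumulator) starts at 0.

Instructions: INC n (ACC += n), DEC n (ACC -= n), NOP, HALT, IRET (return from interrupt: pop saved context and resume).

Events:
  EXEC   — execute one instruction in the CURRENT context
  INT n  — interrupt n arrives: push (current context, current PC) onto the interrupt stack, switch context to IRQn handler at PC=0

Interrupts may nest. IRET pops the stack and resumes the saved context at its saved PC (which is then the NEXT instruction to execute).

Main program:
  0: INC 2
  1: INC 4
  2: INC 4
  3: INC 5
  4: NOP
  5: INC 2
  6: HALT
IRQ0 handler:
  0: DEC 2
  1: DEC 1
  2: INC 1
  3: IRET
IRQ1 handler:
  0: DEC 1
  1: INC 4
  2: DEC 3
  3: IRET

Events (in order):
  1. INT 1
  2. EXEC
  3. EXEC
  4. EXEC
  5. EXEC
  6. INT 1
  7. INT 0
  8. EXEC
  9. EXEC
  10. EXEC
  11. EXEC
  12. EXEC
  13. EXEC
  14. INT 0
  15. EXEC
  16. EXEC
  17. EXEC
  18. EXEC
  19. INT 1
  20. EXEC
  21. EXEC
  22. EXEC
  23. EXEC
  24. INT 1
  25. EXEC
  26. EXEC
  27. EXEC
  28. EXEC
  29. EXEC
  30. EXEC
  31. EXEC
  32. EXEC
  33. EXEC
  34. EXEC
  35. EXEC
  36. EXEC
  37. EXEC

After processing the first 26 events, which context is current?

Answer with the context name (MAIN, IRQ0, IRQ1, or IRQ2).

Event 1 (INT 1): INT 1 arrives: push (MAIN, PC=0), enter IRQ1 at PC=0 (depth now 1)
Event 2 (EXEC): [IRQ1] PC=0: DEC 1 -> ACC=-1
Event 3 (EXEC): [IRQ1] PC=1: INC 4 -> ACC=3
Event 4 (EXEC): [IRQ1] PC=2: DEC 3 -> ACC=0
Event 5 (EXEC): [IRQ1] PC=3: IRET -> resume MAIN at PC=0 (depth now 0)
Event 6 (INT 1): INT 1 arrives: push (MAIN, PC=0), enter IRQ1 at PC=0 (depth now 1)
Event 7 (INT 0): INT 0 arrives: push (IRQ1, PC=0), enter IRQ0 at PC=0 (depth now 2)
Event 8 (EXEC): [IRQ0] PC=0: DEC 2 -> ACC=-2
Event 9 (EXEC): [IRQ0] PC=1: DEC 1 -> ACC=-3
Event 10 (EXEC): [IRQ0] PC=2: INC 1 -> ACC=-2
Event 11 (EXEC): [IRQ0] PC=3: IRET -> resume IRQ1 at PC=0 (depth now 1)
Event 12 (EXEC): [IRQ1] PC=0: DEC 1 -> ACC=-3
Event 13 (EXEC): [IRQ1] PC=1: INC 4 -> ACC=1
Event 14 (INT 0): INT 0 arrives: push (IRQ1, PC=2), enter IRQ0 at PC=0 (depth now 2)
Event 15 (EXEC): [IRQ0] PC=0: DEC 2 -> ACC=-1
Event 16 (EXEC): [IRQ0] PC=1: DEC 1 -> ACC=-2
Event 17 (EXEC): [IRQ0] PC=2: INC 1 -> ACC=-1
Event 18 (EXEC): [IRQ0] PC=3: IRET -> resume IRQ1 at PC=2 (depth now 1)
Event 19 (INT 1): INT 1 arrives: push (IRQ1, PC=2), enter IRQ1 at PC=0 (depth now 2)
Event 20 (EXEC): [IRQ1] PC=0: DEC 1 -> ACC=-2
Event 21 (EXEC): [IRQ1] PC=1: INC 4 -> ACC=2
Event 22 (EXEC): [IRQ1] PC=2: DEC 3 -> ACC=-1
Event 23 (EXEC): [IRQ1] PC=3: IRET -> resume IRQ1 at PC=2 (depth now 1)
Event 24 (INT 1): INT 1 arrives: push (IRQ1, PC=2), enter IRQ1 at PC=0 (depth now 2)
Event 25 (EXEC): [IRQ1] PC=0: DEC 1 -> ACC=-2
Event 26 (EXEC): [IRQ1] PC=1: INC 4 -> ACC=2

Answer: IRQ1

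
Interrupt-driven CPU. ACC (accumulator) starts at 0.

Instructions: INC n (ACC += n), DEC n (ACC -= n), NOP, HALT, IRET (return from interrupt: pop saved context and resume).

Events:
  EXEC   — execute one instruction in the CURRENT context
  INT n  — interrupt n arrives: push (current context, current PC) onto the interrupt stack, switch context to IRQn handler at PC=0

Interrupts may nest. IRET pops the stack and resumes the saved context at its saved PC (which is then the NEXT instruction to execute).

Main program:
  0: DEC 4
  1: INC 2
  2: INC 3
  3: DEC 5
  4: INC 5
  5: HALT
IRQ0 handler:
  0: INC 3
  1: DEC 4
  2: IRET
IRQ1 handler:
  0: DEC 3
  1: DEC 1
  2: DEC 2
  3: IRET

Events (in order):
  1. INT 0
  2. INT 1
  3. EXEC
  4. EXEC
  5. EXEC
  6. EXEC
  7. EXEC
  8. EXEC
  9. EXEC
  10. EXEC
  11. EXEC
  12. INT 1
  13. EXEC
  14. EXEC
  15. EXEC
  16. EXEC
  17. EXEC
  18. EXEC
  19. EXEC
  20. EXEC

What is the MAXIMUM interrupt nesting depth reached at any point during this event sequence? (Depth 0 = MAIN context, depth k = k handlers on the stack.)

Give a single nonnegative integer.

Event 1 (INT 0): INT 0 arrives: push (MAIN, PC=0), enter IRQ0 at PC=0 (depth now 1) [depth=1]
Event 2 (INT 1): INT 1 arrives: push (IRQ0, PC=0), enter IRQ1 at PC=0 (depth now 2) [depth=2]
Event 3 (EXEC): [IRQ1] PC=0: DEC 3 -> ACC=-3 [depth=2]
Event 4 (EXEC): [IRQ1] PC=1: DEC 1 -> ACC=-4 [depth=2]
Event 5 (EXEC): [IRQ1] PC=2: DEC 2 -> ACC=-6 [depth=2]
Event 6 (EXEC): [IRQ1] PC=3: IRET -> resume IRQ0 at PC=0 (depth now 1) [depth=1]
Event 7 (EXEC): [IRQ0] PC=0: INC 3 -> ACC=-3 [depth=1]
Event 8 (EXEC): [IRQ0] PC=1: DEC 4 -> ACC=-7 [depth=1]
Event 9 (EXEC): [IRQ0] PC=2: IRET -> resume MAIN at PC=0 (depth now 0) [depth=0]
Event 10 (EXEC): [MAIN] PC=0: DEC 4 -> ACC=-11 [depth=0]
Event 11 (EXEC): [MAIN] PC=1: INC 2 -> ACC=-9 [depth=0]
Event 12 (INT 1): INT 1 arrives: push (MAIN, PC=2), enter IRQ1 at PC=0 (depth now 1) [depth=1]
Event 13 (EXEC): [IRQ1] PC=0: DEC 3 -> ACC=-12 [depth=1]
Event 14 (EXEC): [IRQ1] PC=1: DEC 1 -> ACC=-13 [depth=1]
Event 15 (EXEC): [IRQ1] PC=2: DEC 2 -> ACC=-15 [depth=1]
Event 16 (EXEC): [IRQ1] PC=3: IRET -> resume MAIN at PC=2 (depth now 0) [depth=0]
Event 17 (EXEC): [MAIN] PC=2: INC 3 -> ACC=-12 [depth=0]
Event 18 (EXEC): [MAIN] PC=3: DEC 5 -> ACC=-17 [depth=0]
Event 19 (EXEC): [MAIN] PC=4: INC 5 -> ACC=-12 [depth=0]
Event 20 (EXEC): [MAIN] PC=5: HALT [depth=0]
Max depth observed: 2

Answer: 2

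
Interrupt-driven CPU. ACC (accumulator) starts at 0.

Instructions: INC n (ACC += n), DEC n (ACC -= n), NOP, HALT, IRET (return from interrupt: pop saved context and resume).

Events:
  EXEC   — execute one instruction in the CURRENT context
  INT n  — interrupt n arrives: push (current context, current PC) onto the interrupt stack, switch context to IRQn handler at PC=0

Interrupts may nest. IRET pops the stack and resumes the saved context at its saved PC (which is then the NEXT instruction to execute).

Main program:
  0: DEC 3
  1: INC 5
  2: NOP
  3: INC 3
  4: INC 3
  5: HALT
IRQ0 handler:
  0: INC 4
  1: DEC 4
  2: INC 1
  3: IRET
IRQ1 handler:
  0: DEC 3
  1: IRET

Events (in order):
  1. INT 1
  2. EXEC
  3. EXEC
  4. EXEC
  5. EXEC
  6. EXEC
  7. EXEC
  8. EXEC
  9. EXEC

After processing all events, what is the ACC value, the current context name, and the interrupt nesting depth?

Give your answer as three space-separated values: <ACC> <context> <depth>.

Event 1 (INT 1): INT 1 arrives: push (MAIN, PC=0), enter IRQ1 at PC=0 (depth now 1)
Event 2 (EXEC): [IRQ1] PC=0: DEC 3 -> ACC=-3
Event 3 (EXEC): [IRQ1] PC=1: IRET -> resume MAIN at PC=0 (depth now 0)
Event 4 (EXEC): [MAIN] PC=0: DEC 3 -> ACC=-6
Event 5 (EXEC): [MAIN] PC=1: INC 5 -> ACC=-1
Event 6 (EXEC): [MAIN] PC=2: NOP
Event 7 (EXEC): [MAIN] PC=3: INC 3 -> ACC=2
Event 8 (EXEC): [MAIN] PC=4: INC 3 -> ACC=5
Event 9 (EXEC): [MAIN] PC=5: HALT

Answer: 5 MAIN 0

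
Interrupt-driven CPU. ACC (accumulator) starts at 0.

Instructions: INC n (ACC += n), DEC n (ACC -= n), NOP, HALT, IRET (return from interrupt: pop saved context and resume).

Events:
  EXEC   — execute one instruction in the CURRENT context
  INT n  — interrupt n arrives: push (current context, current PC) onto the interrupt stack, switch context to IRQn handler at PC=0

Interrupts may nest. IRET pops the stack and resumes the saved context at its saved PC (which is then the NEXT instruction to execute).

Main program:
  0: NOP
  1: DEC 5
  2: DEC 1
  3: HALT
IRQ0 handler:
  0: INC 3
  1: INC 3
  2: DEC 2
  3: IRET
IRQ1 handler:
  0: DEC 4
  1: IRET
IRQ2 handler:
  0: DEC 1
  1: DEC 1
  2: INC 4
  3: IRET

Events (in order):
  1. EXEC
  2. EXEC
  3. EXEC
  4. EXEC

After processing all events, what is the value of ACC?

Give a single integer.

Answer: -6

Derivation:
Event 1 (EXEC): [MAIN] PC=0: NOP
Event 2 (EXEC): [MAIN] PC=1: DEC 5 -> ACC=-5
Event 3 (EXEC): [MAIN] PC=2: DEC 1 -> ACC=-6
Event 4 (EXEC): [MAIN] PC=3: HALT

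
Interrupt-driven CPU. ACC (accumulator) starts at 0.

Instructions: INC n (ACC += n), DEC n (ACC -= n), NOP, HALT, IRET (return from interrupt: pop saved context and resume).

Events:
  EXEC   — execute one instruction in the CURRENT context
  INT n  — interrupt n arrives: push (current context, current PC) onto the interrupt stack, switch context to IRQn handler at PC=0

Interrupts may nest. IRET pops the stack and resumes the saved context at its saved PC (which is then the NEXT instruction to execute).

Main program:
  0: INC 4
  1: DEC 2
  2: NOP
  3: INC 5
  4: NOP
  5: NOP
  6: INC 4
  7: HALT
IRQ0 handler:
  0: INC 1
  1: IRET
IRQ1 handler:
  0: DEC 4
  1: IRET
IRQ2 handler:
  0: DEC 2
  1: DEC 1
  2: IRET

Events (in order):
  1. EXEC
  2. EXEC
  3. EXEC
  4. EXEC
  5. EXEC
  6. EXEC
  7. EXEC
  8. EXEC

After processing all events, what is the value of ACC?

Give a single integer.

Event 1 (EXEC): [MAIN] PC=0: INC 4 -> ACC=4
Event 2 (EXEC): [MAIN] PC=1: DEC 2 -> ACC=2
Event 3 (EXEC): [MAIN] PC=2: NOP
Event 4 (EXEC): [MAIN] PC=3: INC 5 -> ACC=7
Event 5 (EXEC): [MAIN] PC=4: NOP
Event 6 (EXEC): [MAIN] PC=5: NOP
Event 7 (EXEC): [MAIN] PC=6: INC 4 -> ACC=11
Event 8 (EXEC): [MAIN] PC=7: HALT

Answer: 11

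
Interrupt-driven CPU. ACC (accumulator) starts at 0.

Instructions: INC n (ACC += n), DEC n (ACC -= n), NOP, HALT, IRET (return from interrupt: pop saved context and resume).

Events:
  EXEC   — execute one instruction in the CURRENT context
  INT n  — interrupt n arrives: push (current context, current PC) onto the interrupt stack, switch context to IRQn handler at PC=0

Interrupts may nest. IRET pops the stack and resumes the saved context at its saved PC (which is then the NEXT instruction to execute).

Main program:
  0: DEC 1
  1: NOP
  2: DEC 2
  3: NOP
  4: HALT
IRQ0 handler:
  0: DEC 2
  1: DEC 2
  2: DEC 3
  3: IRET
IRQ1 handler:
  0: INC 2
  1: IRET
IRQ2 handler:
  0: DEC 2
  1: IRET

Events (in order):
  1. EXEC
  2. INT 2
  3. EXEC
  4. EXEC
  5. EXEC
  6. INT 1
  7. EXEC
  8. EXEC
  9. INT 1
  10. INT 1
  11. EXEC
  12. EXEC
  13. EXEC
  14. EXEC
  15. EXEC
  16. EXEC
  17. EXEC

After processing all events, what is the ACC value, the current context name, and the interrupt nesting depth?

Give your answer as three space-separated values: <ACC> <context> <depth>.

Event 1 (EXEC): [MAIN] PC=0: DEC 1 -> ACC=-1
Event 2 (INT 2): INT 2 arrives: push (MAIN, PC=1), enter IRQ2 at PC=0 (depth now 1)
Event 3 (EXEC): [IRQ2] PC=0: DEC 2 -> ACC=-3
Event 4 (EXEC): [IRQ2] PC=1: IRET -> resume MAIN at PC=1 (depth now 0)
Event 5 (EXEC): [MAIN] PC=1: NOP
Event 6 (INT 1): INT 1 arrives: push (MAIN, PC=2), enter IRQ1 at PC=0 (depth now 1)
Event 7 (EXEC): [IRQ1] PC=0: INC 2 -> ACC=-1
Event 8 (EXEC): [IRQ1] PC=1: IRET -> resume MAIN at PC=2 (depth now 0)
Event 9 (INT 1): INT 1 arrives: push (MAIN, PC=2), enter IRQ1 at PC=0 (depth now 1)
Event 10 (INT 1): INT 1 arrives: push (IRQ1, PC=0), enter IRQ1 at PC=0 (depth now 2)
Event 11 (EXEC): [IRQ1] PC=0: INC 2 -> ACC=1
Event 12 (EXEC): [IRQ1] PC=1: IRET -> resume IRQ1 at PC=0 (depth now 1)
Event 13 (EXEC): [IRQ1] PC=0: INC 2 -> ACC=3
Event 14 (EXEC): [IRQ1] PC=1: IRET -> resume MAIN at PC=2 (depth now 0)
Event 15 (EXEC): [MAIN] PC=2: DEC 2 -> ACC=1
Event 16 (EXEC): [MAIN] PC=3: NOP
Event 17 (EXEC): [MAIN] PC=4: HALT

Answer: 1 MAIN 0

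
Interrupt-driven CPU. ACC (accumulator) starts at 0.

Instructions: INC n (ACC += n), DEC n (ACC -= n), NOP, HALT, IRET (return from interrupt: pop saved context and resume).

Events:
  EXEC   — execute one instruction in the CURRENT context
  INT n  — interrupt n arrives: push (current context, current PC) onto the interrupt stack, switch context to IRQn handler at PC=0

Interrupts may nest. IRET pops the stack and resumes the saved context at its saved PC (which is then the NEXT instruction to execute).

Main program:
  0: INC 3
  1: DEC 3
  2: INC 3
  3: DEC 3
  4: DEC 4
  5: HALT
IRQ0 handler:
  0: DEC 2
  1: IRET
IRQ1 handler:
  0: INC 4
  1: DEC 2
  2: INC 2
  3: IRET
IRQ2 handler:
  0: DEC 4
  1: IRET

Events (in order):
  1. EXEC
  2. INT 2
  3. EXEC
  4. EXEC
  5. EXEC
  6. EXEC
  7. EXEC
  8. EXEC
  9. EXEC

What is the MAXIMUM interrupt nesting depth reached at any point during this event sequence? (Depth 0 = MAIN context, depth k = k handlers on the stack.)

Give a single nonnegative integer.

Answer: 1

Derivation:
Event 1 (EXEC): [MAIN] PC=0: INC 3 -> ACC=3 [depth=0]
Event 2 (INT 2): INT 2 arrives: push (MAIN, PC=1), enter IRQ2 at PC=0 (depth now 1) [depth=1]
Event 3 (EXEC): [IRQ2] PC=0: DEC 4 -> ACC=-1 [depth=1]
Event 4 (EXEC): [IRQ2] PC=1: IRET -> resume MAIN at PC=1 (depth now 0) [depth=0]
Event 5 (EXEC): [MAIN] PC=1: DEC 3 -> ACC=-4 [depth=0]
Event 6 (EXEC): [MAIN] PC=2: INC 3 -> ACC=-1 [depth=0]
Event 7 (EXEC): [MAIN] PC=3: DEC 3 -> ACC=-4 [depth=0]
Event 8 (EXEC): [MAIN] PC=4: DEC 4 -> ACC=-8 [depth=0]
Event 9 (EXEC): [MAIN] PC=5: HALT [depth=0]
Max depth observed: 1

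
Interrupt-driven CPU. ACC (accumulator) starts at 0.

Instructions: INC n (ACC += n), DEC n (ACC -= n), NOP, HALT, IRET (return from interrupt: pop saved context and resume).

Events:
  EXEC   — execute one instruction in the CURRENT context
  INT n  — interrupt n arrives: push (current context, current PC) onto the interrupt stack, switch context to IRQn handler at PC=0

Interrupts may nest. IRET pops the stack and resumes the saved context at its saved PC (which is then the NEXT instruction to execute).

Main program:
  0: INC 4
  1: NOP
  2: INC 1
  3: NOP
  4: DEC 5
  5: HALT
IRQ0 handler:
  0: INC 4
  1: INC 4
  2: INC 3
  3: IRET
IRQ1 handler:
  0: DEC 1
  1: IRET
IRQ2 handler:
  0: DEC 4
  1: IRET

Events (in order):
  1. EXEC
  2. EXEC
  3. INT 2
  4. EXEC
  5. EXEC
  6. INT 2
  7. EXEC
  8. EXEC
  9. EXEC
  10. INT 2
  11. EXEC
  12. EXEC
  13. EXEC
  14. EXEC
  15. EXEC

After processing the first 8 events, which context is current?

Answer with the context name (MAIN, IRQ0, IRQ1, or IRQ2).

Answer: MAIN

Derivation:
Event 1 (EXEC): [MAIN] PC=0: INC 4 -> ACC=4
Event 2 (EXEC): [MAIN] PC=1: NOP
Event 3 (INT 2): INT 2 arrives: push (MAIN, PC=2), enter IRQ2 at PC=0 (depth now 1)
Event 4 (EXEC): [IRQ2] PC=0: DEC 4 -> ACC=0
Event 5 (EXEC): [IRQ2] PC=1: IRET -> resume MAIN at PC=2 (depth now 0)
Event 6 (INT 2): INT 2 arrives: push (MAIN, PC=2), enter IRQ2 at PC=0 (depth now 1)
Event 7 (EXEC): [IRQ2] PC=0: DEC 4 -> ACC=-4
Event 8 (EXEC): [IRQ2] PC=1: IRET -> resume MAIN at PC=2 (depth now 0)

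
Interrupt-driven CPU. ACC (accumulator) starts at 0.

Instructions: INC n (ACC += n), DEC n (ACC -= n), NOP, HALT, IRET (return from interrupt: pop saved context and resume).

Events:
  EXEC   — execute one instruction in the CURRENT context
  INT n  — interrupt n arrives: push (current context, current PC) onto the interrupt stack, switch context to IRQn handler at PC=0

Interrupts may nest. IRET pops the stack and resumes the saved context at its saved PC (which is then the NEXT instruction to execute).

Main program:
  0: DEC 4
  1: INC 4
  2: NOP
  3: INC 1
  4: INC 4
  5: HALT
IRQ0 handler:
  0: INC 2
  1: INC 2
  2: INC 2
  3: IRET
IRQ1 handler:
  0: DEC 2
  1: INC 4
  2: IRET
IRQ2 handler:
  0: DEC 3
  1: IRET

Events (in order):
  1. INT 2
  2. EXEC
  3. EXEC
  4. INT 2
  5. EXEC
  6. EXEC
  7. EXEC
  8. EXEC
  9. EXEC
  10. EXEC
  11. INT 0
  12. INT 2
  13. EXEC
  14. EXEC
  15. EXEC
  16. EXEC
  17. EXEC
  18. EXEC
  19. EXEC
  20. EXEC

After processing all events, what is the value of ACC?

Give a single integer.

Answer: 2

Derivation:
Event 1 (INT 2): INT 2 arrives: push (MAIN, PC=0), enter IRQ2 at PC=0 (depth now 1)
Event 2 (EXEC): [IRQ2] PC=0: DEC 3 -> ACC=-3
Event 3 (EXEC): [IRQ2] PC=1: IRET -> resume MAIN at PC=0 (depth now 0)
Event 4 (INT 2): INT 2 arrives: push (MAIN, PC=0), enter IRQ2 at PC=0 (depth now 1)
Event 5 (EXEC): [IRQ2] PC=0: DEC 3 -> ACC=-6
Event 6 (EXEC): [IRQ2] PC=1: IRET -> resume MAIN at PC=0 (depth now 0)
Event 7 (EXEC): [MAIN] PC=0: DEC 4 -> ACC=-10
Event 8 (EXEC): [MAIN] PC=1: INC 4 -> ACC=-6
Event 9 (EXEC): [MAIN] PC=2: NOP
Event 10 (EXEC): [MAIN] PC=3: INC 1 -> ACC=-5
Event 11 (INT 0): INT 0 arrives: push (MAIN, PC=4), enter IRQ0 at PC=0 (depth now 1)
Event 12 (INT 2): INT 2 arrives: push (IRQ0, PC=0), enter IRQ2 at PC=0 (depth now 2)
Event 13 (EXEC): [IRQ2] PC=0: DEC 3 -> ACC=-8
Event 14 (EXEC): [IRQ2] PC=1: IRET -> resume IRQ0 at PC=0 (depth now 1)
Event 15 (EXEC): [IRQ0] PC=0: INC 2 -> ACC=-6
Event 16 (EXEC): [IRQ0] PC=1: INC 2 -> ACC=-4
Event 17 (EXEC): [IRQ0] PC=2: INC 2 -> ACC=-2
Event 18 (EXEC): [IRQ0] PC=3: IRET -> resume MAIN at PC=4 (depth now 0)
Event 19 (EXEC): [MAIN] PC=4: INC 4 -> ACC=2
Event 20 (EXEC): [MAIN] PC=5: HALT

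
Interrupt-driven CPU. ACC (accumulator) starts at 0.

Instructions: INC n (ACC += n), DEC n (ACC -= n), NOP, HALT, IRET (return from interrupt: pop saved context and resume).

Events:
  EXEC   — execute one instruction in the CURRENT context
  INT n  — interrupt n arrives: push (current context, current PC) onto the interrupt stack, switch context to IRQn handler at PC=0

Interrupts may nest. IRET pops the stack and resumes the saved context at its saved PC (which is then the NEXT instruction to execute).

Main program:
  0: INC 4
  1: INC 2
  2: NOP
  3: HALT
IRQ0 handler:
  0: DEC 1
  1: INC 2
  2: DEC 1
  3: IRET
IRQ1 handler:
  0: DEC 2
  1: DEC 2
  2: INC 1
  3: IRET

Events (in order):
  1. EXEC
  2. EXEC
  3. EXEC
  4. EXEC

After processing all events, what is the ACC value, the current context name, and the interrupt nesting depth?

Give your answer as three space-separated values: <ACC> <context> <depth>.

Event 1 (EXEC): [MAIN] PC=0: INC 4 -> ACC=4
Event 2 (EXEC): [MAIN] PC=1: INC 2 -> ACC=6
Event 3 (EXEC): [MAIN] PC=2: NOP
Event 4 (EXEC): [MAIN] PC=3: HALT

Answer: 6 MAIN 0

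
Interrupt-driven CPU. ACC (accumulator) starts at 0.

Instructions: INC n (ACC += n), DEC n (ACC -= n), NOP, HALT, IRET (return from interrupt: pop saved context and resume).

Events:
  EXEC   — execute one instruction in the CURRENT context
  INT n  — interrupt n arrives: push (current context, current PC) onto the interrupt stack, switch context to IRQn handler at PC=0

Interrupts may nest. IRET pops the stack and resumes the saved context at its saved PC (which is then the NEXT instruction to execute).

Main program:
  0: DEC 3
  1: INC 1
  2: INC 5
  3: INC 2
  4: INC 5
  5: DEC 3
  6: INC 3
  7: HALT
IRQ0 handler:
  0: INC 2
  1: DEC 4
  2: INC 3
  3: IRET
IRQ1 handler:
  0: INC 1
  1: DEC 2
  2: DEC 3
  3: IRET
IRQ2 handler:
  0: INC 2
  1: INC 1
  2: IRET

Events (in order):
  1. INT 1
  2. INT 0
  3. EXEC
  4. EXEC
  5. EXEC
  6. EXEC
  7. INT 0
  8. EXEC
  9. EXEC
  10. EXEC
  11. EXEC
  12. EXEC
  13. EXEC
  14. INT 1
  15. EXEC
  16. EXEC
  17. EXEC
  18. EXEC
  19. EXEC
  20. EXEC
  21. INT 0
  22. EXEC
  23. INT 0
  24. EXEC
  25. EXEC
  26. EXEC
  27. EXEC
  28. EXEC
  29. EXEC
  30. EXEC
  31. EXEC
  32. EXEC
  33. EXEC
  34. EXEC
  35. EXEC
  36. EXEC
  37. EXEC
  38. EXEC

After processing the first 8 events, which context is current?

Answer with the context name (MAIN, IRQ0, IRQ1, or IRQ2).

Event 1 (INT 1): INT 1 arrives: push (MAIN, PC=0), enter IRQ1 at PC=0 (depth now 1)
Event 2 (INT 0): INT 0 arrives: push (IRQ1, PC=0), enter IRQ0 at PC=0 (depth now 2)
Event 3 (EXEC): [IRQ0] PC=0: INC 2 -> ACC=2
Event 4 (EXEC): [IRQ0] PC=1: DEC 4 -> ACC=-2
Event 5 (EXEC): [IRQ0] PC=2: INC 3 -> ACC=1
Event 6 (EXEC): [IRQ0] PC=3: IRET -> resume IRQ1 at PC=0 (depth now 1)
Event 7 (INT 0): INT 0 arrives: push (IRQ1, PC=0), enter IRQ0 at PC=0 (depth now 2)
Event 8 (EXEC): [IRQ0] PC=0: INC 2 -> ACC=3

Answer: IRQ0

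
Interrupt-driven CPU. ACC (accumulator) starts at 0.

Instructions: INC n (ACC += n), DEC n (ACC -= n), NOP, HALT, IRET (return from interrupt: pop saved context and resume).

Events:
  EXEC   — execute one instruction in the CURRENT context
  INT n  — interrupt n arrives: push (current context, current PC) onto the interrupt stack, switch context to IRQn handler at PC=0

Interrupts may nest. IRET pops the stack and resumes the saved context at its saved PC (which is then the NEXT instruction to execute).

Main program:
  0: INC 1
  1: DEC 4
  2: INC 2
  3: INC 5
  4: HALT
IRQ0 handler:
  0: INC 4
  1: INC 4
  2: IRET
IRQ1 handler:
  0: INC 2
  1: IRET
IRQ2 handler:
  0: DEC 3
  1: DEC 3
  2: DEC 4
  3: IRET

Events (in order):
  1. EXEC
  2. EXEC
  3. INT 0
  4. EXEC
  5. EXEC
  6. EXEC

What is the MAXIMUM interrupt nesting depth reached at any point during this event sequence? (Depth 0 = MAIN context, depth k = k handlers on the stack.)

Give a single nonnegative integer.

Answer: 1

Derivation:
Event 1 (EXEC): [MAIN] PC=0: INC 1 -> ACC=1 [depth=0]
Event 2 (EXEC): [MAIN] PC=1: DEC 4 -> ACC=-3 [depth=0]
Event 3 (INT 0): INT 0 arrives: push (MAIN, PC=2), enter IRQ0 at PC=0 (depth now 1) [depth=1]
Event 4 (EXEC): [IRQ0] PC=0: INC 4 -> ACC=1 [depth=1]
Event 5 (EXEC): [IRQ0] PC=1: INC 4 -> ACC=5 [depth=1]
Event 6 (EXEC): [IRQ0] PC=2: IRET -> resume MAIN at PC=2 (depth now 0) [depth=0]
Max depth observed: 1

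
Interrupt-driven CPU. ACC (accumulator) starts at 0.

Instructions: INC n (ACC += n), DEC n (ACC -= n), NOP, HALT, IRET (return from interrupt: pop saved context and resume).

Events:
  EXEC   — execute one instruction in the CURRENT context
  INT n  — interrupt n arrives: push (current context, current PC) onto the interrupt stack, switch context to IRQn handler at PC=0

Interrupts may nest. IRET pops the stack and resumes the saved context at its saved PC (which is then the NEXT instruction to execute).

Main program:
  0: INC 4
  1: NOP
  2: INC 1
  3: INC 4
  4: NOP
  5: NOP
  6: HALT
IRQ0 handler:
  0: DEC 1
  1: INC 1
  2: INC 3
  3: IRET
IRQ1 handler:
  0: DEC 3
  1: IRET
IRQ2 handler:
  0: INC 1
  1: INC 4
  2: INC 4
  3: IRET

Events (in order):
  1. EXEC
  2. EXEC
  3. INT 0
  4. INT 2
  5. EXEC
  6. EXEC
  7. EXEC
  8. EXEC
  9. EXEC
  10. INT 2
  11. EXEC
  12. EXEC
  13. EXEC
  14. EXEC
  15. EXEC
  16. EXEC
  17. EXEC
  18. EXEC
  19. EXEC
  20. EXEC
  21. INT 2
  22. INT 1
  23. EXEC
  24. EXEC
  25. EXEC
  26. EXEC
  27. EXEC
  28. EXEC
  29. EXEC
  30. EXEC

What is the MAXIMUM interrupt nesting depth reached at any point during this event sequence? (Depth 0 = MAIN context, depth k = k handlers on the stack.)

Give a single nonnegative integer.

Answer: 2

Derivation:
Event 1 (EXEC): [MAIN] PC=0: INC 4 -> ACC=4 [depth=0]
Event 2 (EXEC): [MAIN] PC=1: NOP [depth=0]
Event 3 (INT 0): INT 0 arrives: push (MAIN, PC=2), enter IRQ0 at PC=0 (depth now 1) [depth=1]
Event 4 (INT 2): INT 2 arrives: push (IRQ0, PC=0), enter IRQ2 at PC=0 (depth now 2) [depth=2]
Event 5 (EXEC): [IRQ2] PC=0: INC 1 -> ACC=5 [depth=2]
Event 6 (EXEC): [IRQ2] PC=1: INC 4 -> ACC=9 [depth=2]
Event 7 (EXEC): [IRQ2] PC=2: INC 4 -> ACC=13 [depth=2]
Event 8 (EXEC): [IRQ2] PC=3: IRET -> resume IRQ0 at PC=0 (depth now 1) [depth=1]
Event 9 (EXEC): [IRQ0] PC=0: DEC 1 -> ACC=12 [depth=1]
Event 10 (INT 2): INT 2 arrives: push (IRQ0, PC=1), enter IRQ2 at PC=0 (depth now 2) [depth=2]
Event 11 (EXEC): [IRQ2] PC=0: INC 1 -> ACC=13 [depth=2]
Event 12 (EXEC): [IRQ2] PC=1: INC 4 -> ACC=17 [depth=2]
Event 13 (EXEC): [IRQ2] PC=2: INC 4 -> ACC=21 [depth=2]
Event 14 (EXEC): [IRQ2] PC=3: IRET -> resume IRQ0 at PC=1 (depth now 1) [depth=1]
Event 15 (EXEC): [IRQ0] PC=1: INC 1 -> ACC=22 [depth=1]
Event 16 (EXEC): [IRQ0] PC=2: INC 3 -> ACC=25 [depth=1]
Event 17 (EXEC): [IRQ0] PC=3: IRET -> resume MAIN at PC=2 (depth now 0) [depth=0]
Event 18 (EXEC): [MAIN] PC=2: INC 1 -> ACC=26 [depth=0]
Event 19 (EXEC): [MAIN] PC=3: INC 4 -> ACC=30 [depth=0]
Event 20 (EXEC): [MAIN] PC=4: NOP [depth=0]
Event 21 (INT 2): INT 2 arrives: push (MAIN, PC=5), enter IRQ2 at PC=0 (depth now 1) [depth=1]
Event 22 (INT 1): INT 1 arrives: push (IRQ2, PC=0), enter IRQ1 at PC=0 (depth now 2) [depth=2]
Event 23 (EXEC): [IRQ1] PC=0: DEC 3 -> ACC=27 [depth=2]
Event 24 (EXEC): [IRQ1] PC=1: IRET -> resume IRQ2 at PC=0 (depth now 1) [depth=1]
Event 25 (EXEC): [IRQ2] PC=0: INC 1 -> ACC=28 [depth=1]
Event 26 (EXEC): [IRQ2] PC=1: INC 4 -> ACC=32 [depth=1]
Event 27 (EXEC): [IRQ2] PC=2: INC 4 -> ACC=36 [depth=1]
Event 28 (EXEC): [IRQ2] PC=3: IRET -> resume MAIN at PC=5 (depth now 0) [depth=0]
Event 29 (EXEC): [MAIN] PC=5: NOP [depth=0]
Event 30 (EXEC): [MAIN] PC=6: HALT [depth=0]
Max depth observed: 2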